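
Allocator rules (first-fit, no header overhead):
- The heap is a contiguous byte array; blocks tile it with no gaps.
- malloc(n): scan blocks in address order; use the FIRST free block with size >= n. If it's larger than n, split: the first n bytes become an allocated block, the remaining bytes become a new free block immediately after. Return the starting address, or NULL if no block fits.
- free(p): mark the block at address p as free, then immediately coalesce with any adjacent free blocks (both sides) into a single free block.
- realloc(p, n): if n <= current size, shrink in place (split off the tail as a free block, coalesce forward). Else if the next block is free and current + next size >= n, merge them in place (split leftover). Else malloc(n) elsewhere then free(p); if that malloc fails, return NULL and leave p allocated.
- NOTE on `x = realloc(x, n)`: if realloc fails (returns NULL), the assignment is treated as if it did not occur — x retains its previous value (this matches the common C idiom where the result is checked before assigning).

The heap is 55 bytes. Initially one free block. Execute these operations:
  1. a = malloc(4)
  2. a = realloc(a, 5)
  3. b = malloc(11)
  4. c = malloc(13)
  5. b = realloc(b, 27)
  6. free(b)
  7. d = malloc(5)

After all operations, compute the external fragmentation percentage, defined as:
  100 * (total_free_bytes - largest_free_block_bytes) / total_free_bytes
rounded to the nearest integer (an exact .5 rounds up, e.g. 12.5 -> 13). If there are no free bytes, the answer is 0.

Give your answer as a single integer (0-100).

Op 1: a = malloc(4) -> a = 0; heap: [0-3 ALLOC][4-54 FREE]
Op 2: a = realloc(a, 5) -> a = 0; heap: [0-4 ALLOC][5-54 FREE]
Op 3: b = malloc(11) -> b = 5; heap: [0-4 ALLOC][5-15 ALLOC][16-54 FREE]
Op 4: c = malloc(13) -> c = 16; heap: [0-4 ALLOC][5-15 ALLOC][16-28 ALLOC][29-54 FREE]
Op 5: b = realloc(b, 27) -> NULL (b unchanged); heap: [0-4 ALLOC][5-15 ALLOC][16-28 ALLOC][29-54 FREE]
Op 6: free(b) -> (freed b); heap: [0-4 ALLOC][5-15 FREE][16-28 ALLOC][29-54 FREE]
Op 7: d = malloc(5) -> d = 5; heap: [0-4 ALLOC][5-9 ALLOC][10-15 FREE][16-28 ALLOC][29-54 FREE]
Free blocks: [6 26] total_free=32 largest=26 -> 100*(32-26)/32 = 600/32 = 18.75 -> rounds to 19

Answer: 19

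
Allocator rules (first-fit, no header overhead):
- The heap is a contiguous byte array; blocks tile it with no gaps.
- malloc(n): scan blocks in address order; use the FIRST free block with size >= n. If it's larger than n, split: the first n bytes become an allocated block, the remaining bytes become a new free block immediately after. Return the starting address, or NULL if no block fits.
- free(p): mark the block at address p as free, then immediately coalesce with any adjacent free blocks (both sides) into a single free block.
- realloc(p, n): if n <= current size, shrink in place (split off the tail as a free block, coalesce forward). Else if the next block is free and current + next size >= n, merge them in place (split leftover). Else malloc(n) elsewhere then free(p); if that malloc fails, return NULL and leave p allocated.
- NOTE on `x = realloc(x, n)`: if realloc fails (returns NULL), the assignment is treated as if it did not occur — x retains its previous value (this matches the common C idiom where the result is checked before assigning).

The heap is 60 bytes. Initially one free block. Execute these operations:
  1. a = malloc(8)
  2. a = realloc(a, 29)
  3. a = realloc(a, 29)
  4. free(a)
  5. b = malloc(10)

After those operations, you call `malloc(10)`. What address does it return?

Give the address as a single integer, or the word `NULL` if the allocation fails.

Op 1: a = malloc(8) -> a = 0; heap: [0-7 ALLOC][8-59 FREE]
Op 2: a = realloc(a, 29) -> a = 0; heap: [0-28 ALLOC][29-59 FREE]
Op 3: a = realloc(a, 29) -> a = 0; heap: [0-28 ALLOC][29-59 FREE]
Op 4: free(a) -> (freed a); heap: [0-59 FREE]
Op 5: b = malloc(10) -> b = 0; heap: [0-9 ALLOC][10-59 FREE]
malloc(10): first-fit scan over [0-9 ALLOC][10-59 FREE] -> 10

Answer: 10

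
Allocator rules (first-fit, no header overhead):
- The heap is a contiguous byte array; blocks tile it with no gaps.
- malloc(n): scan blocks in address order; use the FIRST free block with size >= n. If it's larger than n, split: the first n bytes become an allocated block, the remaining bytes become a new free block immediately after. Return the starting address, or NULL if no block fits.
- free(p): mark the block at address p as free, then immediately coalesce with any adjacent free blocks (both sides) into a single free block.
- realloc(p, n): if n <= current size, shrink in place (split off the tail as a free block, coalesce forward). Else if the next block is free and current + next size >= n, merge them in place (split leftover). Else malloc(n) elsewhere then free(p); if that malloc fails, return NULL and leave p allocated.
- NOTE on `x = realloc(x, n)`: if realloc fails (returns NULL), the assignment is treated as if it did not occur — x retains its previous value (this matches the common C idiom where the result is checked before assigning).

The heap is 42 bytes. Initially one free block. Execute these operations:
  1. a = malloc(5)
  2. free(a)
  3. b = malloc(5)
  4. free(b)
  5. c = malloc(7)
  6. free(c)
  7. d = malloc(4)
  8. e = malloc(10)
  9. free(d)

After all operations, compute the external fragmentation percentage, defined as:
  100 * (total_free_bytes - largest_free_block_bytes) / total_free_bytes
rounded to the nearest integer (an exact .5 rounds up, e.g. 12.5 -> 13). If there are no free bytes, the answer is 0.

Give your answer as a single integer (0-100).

Op 1: a = malloc(5) -> a = 0; heap: [0-4 ALLOC][5-41 FREE]
Op 2: free(a) -> (freed a); heap: [0-41 FREE]
Op 3: b = malloc(5) -> b = 0; heap: [0-4 ALLOC][5-41 FREE]
Op 4: free(b) -> (freed b); heap: [0-41 FREE]
Op 5: c = malloc(7) -> c = 0; heap: [0-6 ALLOC][7-41 FREE]
Op 6: free(c) -> (freed c); heap: [0-41 FREE]
Op 7: d = malloc(4) -> d = 0; heap: [0-3 ALLOC][4-41 FREE]
Op 8: e = malloc(10) -> e = 4; heap: [0-3 ALLOC][4-13 ALLOC][14-41 FREE]
Op 9: free(d) -> (freed d); heap: [0-3 FREE][4-13 ALLOC][14-41 FREE]
Free blocks: [4 28] total_free=32 largest=28 -> 100*(32-28)/32 = 400/32 = 12.5 -> rounds to 13

Answer: 13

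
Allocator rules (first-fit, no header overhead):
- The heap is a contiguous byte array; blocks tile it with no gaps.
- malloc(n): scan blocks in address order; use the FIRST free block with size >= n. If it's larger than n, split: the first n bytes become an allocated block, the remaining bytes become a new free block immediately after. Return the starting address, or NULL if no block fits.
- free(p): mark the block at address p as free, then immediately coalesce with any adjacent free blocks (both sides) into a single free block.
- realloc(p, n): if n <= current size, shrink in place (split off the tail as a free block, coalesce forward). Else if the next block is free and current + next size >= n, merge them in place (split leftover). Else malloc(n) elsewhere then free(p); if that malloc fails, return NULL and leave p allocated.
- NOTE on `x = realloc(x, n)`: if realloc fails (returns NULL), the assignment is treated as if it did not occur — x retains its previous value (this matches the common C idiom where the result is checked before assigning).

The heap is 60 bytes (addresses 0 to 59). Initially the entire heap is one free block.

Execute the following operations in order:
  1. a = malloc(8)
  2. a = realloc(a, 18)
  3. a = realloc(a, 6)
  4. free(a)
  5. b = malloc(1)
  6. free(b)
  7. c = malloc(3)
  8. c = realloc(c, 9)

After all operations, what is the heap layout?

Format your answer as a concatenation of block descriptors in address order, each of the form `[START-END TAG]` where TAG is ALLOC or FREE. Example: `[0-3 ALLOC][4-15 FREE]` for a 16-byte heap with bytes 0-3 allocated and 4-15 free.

Answer: [0-8 ALLOC][9-59 FREE]

Derivation:
Op 1: a = malloc(8) -> a = 0; heap: [0-7 ALLOC][8-59 FREE]
Op 2: a = realloc(a, 18) -> a = 0; heap: [0-17 ALLOC][18-59 FREE]
Op 3: a = realloc(a, 6) -> a = 0; heap: [0-5 ALLOC][6-59 FREE]
Op 4: free(a) -> (freed a); heap: [0-59 FREE]
Op 5: b = malloc(1) -> b = 0; heap: [0-0 ALLOC][1-59 FREE]
Op 6: free(b) -> (freed b); heap: [0-59 FREE]
Op 7: c = malloc(3) -> c = 0; heap: [0-2 ALLOC][3-59 FREE]
Op 8: c = realloc(c, 9) -> c = 0; heap: [0-8 ALLOC][9-59 FREE]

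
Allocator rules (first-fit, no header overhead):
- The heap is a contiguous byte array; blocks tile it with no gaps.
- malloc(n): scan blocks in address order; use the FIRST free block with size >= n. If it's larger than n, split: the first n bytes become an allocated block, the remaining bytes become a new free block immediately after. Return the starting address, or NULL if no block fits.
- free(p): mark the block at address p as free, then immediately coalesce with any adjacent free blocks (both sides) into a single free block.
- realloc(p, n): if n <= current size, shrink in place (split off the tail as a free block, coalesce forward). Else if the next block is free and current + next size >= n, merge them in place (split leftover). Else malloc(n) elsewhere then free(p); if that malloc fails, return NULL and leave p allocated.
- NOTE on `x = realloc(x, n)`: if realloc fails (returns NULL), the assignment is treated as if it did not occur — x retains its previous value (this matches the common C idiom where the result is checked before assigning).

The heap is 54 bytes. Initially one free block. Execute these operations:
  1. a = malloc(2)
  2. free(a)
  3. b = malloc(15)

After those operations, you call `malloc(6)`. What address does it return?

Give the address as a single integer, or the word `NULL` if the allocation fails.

Op 1: a = malloc(2) -> a = 0; heap: [0-1 ALLOC][2-53 FREE]
Op 2: free(a) -> (freed a); heap: [0-53 FREE]
Op 3: b = malloc(15) -> b = 0; heap: [0-14 ALLOC][15-53 FREE]
malloc(6): first-fit scan over [0-14 ALLOC][15-53 FREE] -> 15

Answer: 15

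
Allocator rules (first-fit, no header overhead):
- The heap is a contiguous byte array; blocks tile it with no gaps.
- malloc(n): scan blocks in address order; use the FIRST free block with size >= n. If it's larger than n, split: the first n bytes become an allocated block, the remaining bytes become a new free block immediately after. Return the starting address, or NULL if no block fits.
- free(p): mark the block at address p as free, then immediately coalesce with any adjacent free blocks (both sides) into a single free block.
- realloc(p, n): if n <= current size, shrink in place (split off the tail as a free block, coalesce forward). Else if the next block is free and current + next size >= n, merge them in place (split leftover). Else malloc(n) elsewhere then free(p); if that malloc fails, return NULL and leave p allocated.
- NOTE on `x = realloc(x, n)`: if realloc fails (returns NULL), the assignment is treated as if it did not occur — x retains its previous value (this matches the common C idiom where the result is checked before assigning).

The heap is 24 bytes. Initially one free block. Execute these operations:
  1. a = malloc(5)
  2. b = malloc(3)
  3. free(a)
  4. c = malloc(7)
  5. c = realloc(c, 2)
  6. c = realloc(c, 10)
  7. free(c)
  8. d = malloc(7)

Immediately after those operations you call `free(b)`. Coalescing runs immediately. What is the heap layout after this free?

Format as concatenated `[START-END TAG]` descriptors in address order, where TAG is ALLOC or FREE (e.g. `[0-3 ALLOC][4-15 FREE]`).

Answer: [0-7 FREE][8-14 ALLOC][15-23 FREE]

Derivation:
Op 1: a = malloc(5) -> a = 0; heap: [0-4 ALLOC][5-23 FREE]
Op 2: b = malloc(3) -> b = 5; heap: [0-4 ALLOC][5-7 ALLOC][8-23 FREE]
Op 3: free(a) -> (freed a); heap: [0-4 FREE][5-7 ALLOC][8-23 FREE]
Op 4: c = malloc(7) -> c = 8; heap: [0-4 FREE][5-7 ALLOC][8-14 ALLOC][15-23 FREE]
Op 5: c = realloc(c, 2) -> c = 8; heap: [0-4 FREE][5-7 ALLOC][8-9 ALLOC][10-23 FREE]
Op 6: c = realloc(c, 10) -> c = 8; heap: [0-4 FREE][5-7 ALLOC][8-17 ALLOC][18-23 FREE]
Op 7: free(c) -> (freed c); heap: [0-4 FREE][5-7 ALLOC][8-23 FREE]
Op 8: d = malloc(7) -> d = 8; heap: [0-4 FREE][5-7 ALLOC][8-14 ALLOC][15-23 FREE]
free(b): b = 5 -> block [5-7 ALLOC]; mark free, coalesce with adjacent free neighbors -> [0-7 FREE][8-14 ALLOC][15-23 FREE]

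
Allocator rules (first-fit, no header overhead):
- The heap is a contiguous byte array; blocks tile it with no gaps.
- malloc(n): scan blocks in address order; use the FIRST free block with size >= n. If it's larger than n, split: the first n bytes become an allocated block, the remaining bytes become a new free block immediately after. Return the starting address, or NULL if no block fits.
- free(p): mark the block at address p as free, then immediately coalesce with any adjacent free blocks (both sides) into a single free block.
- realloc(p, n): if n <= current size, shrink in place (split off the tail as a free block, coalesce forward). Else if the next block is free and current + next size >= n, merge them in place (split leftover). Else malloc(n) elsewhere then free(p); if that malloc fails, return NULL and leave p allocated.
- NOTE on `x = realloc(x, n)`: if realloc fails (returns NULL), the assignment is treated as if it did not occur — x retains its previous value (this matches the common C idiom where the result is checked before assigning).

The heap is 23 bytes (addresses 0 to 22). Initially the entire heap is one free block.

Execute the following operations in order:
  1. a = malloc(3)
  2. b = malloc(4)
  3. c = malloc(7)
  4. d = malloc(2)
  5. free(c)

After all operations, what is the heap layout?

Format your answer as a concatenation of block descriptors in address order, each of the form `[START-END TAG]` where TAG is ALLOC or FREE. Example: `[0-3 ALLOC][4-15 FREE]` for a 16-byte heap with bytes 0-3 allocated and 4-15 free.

Op 1: a = malloc(3) -> a = 0; heap: [0-2 ALLOC][3-22 FREE]
Op 2: b = malloc(4) -> b = 3; heap: [0-2 ALLOC][3-6 ALLOC][7-22 FREE]
Op 3: c = malloc(7) -> c = 7; heap: [0-2 ALLOC][3-6 ALLOC][7-13 ALLOC][14-22 FREE]
Op 4: d = malloc(2) -> d = 14; heap: [0-2 ALLOC][3-6 ALLOC][7-13 ALLOC][14-15 ALLOC][16-22 FREE]
Op 5: free(c) -> (freed c); heap: [0-2 ALLOC][3-6 ALLOC][7-13 FREE][14-15 ALLOC][16-22 FREE]

Answer: [0-2 ALLOC][3-6 ALLOC][7-13 FREE][14-15 ALLOC][16-22 FREE]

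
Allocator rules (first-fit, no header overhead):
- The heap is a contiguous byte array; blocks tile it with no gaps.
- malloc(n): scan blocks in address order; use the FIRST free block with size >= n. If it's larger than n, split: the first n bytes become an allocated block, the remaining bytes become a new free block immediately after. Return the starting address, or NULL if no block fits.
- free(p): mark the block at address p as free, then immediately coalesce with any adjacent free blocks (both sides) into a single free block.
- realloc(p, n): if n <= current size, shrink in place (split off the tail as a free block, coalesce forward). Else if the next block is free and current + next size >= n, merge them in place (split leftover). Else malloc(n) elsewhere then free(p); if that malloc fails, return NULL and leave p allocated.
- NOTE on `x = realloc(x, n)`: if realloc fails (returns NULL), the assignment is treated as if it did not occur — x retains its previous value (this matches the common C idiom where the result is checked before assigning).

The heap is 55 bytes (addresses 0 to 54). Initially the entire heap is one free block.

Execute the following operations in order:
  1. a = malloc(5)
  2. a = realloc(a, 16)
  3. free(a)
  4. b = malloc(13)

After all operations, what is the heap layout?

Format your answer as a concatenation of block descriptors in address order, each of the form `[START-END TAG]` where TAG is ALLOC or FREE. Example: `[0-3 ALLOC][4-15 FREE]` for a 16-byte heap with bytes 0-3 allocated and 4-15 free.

Op 1: a = malloc(5) -> a = 0; heap: [0-4 ALLOC][5-54 FREE]
Op 2: a = realloc(a, 16) -> a = 0; heap: [0-15 ALLOC][16-54 FREE]
Op 3: free(a) -> (freed a); heap: [0-54 FREE]
Op 4: b = malloc(13) -> b = 0; heap: [0-12 ALLOC][13-54 FREE]

Answer: [0-12 ALLOC][13-54 FREE]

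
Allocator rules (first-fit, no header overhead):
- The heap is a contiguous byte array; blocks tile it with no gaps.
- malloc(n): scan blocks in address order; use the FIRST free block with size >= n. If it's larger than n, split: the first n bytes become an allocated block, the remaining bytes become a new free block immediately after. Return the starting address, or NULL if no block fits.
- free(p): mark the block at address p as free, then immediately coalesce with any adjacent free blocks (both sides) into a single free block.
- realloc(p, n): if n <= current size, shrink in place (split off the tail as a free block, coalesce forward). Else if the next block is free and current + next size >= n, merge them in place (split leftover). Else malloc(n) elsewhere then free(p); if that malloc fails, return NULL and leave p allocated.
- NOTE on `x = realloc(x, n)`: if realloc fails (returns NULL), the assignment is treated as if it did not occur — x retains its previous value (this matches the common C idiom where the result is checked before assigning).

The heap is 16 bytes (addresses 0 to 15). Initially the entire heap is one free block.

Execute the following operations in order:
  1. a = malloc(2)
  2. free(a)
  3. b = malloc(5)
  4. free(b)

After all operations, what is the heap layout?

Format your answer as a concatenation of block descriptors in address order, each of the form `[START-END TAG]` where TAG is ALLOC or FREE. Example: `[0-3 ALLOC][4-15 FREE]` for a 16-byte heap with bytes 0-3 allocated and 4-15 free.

Answer: [0-15 FREE]

Derivation:
Op 1: a = malloc(2) -> a = 0; heap: [0-1 ALLOC][2-15 FREE]
Op 2: free(a) -> (freed a); heap: [0-15 FREE]
Op 3: b = malloc(5) -> b = 0; heap: [0-4 ALLOC][5-15 FREE]
Op 4: free(b) -> (freed b); heap: [0-15 FREE]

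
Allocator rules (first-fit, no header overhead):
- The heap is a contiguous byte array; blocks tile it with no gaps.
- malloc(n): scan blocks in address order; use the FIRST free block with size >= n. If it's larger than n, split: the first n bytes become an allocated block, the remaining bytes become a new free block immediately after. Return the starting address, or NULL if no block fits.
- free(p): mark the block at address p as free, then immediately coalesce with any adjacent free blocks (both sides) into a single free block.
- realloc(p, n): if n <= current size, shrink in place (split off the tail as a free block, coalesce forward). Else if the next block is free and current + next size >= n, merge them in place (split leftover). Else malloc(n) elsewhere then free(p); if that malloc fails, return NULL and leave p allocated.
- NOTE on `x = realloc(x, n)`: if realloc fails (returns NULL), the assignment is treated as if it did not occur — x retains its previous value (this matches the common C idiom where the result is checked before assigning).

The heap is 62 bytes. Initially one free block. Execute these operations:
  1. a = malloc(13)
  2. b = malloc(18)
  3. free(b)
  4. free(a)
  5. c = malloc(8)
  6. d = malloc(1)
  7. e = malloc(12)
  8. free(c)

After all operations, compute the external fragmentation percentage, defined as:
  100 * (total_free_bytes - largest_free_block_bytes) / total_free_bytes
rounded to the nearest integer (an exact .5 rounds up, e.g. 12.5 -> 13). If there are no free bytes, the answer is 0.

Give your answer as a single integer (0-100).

Answer: 16

Derivation:
Op 1: a = malloc(13) -> a = 0; heap: [0-12 ALLOC][13-61 FREE]
Op 2: b = malloc(18) -> b = 13; heap: [0-12 ALLOC][13-30 ALLOC][31-61 FREE]
Op 3: free(b) -> (freed b); heap: [0-12 ALLOC][13-61 FREE]
Op 4: free(a) -> (freed a); heap: [0-61 FREE]
Op 5: c = malloc(8) -> c = 0; heap: [0-7 ALLOC][8-61 FREE]
Op 6: d = malloc(1) -> d = 8; heap: [0-7 ALLOC][8-8 ALLOC][9-61 FREE]
Op 7: e = malloc(12) -> e = 9; heap: [0-7 ALLOC][8-8 ALLOC][9-20 ALLOC][21-61 FREE]
Op 8: free(c) -> (freed c); heap: [0-7 FREE][8-8 ALLOC][9-20 ALLOC][21-61 FREE]
Free blocks: [8 41] total_free=49 largest=41 -> 100*(49-41)/49 = 800/49 ≈ 16.327 -> rounds to 16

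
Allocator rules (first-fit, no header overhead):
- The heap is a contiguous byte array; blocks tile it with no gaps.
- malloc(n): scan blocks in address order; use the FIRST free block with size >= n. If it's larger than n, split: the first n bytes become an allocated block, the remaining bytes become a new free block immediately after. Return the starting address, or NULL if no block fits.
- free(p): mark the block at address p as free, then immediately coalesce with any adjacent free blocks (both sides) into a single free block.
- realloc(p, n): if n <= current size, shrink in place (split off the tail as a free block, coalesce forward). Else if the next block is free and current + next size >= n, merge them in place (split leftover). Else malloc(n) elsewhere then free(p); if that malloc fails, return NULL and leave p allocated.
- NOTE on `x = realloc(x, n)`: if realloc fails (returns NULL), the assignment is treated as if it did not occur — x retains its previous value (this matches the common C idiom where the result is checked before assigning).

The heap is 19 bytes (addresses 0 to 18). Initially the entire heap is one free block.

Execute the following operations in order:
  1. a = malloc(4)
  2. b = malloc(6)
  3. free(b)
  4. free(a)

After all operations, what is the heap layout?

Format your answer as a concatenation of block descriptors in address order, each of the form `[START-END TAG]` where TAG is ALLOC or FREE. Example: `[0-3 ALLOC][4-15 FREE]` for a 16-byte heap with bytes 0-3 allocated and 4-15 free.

Answer: [0-18 FREE]

Derivation:
Op 1: a = malloc(4) -> a = 0; heap: [0-3 ALLOC][4-18 FREE]
Op 2: b = malloc(6) -> b = 4; heap: [0-3 ALLOC][4-9 ALLOC][10-18 FREE]
Op 3: free(b) -> (freed b); heap: [0-3 ALLOC][4-18 FREE]
Op 4: free(a) -> (freed a); heap: [0-18 FREE]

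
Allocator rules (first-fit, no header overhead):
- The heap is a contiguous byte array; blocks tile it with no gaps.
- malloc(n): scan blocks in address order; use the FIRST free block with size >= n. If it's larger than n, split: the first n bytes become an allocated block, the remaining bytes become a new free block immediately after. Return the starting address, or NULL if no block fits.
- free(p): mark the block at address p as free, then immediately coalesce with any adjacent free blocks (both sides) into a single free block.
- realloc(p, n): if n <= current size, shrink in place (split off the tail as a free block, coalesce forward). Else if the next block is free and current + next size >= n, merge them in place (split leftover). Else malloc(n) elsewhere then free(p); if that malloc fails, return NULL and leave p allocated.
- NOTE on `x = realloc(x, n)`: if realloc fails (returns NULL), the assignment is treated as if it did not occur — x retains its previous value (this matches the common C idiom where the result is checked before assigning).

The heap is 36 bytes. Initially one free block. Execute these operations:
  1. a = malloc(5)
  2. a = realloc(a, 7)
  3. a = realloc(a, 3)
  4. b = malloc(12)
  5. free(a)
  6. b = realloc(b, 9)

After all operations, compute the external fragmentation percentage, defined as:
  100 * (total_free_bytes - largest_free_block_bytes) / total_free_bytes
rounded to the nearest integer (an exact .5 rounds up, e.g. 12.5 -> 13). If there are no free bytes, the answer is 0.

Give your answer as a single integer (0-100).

Op 1: a = malloc(5) -> a = 0; heap: [0-4 ALLOC][5-35 FREE]
Op 2: a = realloc(a, 7) -> a = 0; heap: [0-6 ALLOC][7-35 FREE]
Op 3: a = realloc(a, 3) -> a = 0; heap: [0-2 ALLOC][3-35 FREE]
Op 4: b = malloc(12) -> b = 3; heap: [0-2 ALLOC][3-14 ALLOC][15-35 FREE]
Op 5: free(a) -> (freed a); heap: [0-2 FREE][3-14 ALLOC][15-35 FREE]
Op 6: b = realloc(b, 9) -> b = 3; heap: [0-2 FREE][3-11 ALLOC][12-35 FREE]
Free blocks: [3 24] total_free=27 largest=24 -> 100*(27-24)/27 = 300/27 ≈ 11.111 -> rounds to 11

Answer: 11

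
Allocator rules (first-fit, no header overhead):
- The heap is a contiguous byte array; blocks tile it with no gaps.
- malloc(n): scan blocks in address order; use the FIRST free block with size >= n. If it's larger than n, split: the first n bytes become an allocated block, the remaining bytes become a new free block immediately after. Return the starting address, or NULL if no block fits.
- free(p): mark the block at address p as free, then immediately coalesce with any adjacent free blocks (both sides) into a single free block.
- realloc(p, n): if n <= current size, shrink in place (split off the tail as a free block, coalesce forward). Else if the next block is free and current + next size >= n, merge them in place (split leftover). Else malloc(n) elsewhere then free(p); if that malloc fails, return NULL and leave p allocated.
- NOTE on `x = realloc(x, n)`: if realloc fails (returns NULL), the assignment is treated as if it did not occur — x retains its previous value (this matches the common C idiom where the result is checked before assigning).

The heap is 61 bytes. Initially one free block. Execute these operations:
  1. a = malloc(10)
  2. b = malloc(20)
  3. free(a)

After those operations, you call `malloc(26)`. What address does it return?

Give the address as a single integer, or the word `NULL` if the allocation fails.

Answer: 30

Derivation:
Op 1: a = malloc(10) -> a = 0; heap: [0-9 ALLOC][10-60 FREE]
Op 2: b = malloc(20) -> b = 10; heap: [0-9 ALLOC][10-29 ALLOC][30-60 FREE]
Op 3: free(a) -> (freed a); heap: [0-9 FREE][10-29 ALLOC][30-60 FREE]
malloc(26): first-fit scan over [0-9 FREE][10-29 ALLOC][30-60 FREE] -> 30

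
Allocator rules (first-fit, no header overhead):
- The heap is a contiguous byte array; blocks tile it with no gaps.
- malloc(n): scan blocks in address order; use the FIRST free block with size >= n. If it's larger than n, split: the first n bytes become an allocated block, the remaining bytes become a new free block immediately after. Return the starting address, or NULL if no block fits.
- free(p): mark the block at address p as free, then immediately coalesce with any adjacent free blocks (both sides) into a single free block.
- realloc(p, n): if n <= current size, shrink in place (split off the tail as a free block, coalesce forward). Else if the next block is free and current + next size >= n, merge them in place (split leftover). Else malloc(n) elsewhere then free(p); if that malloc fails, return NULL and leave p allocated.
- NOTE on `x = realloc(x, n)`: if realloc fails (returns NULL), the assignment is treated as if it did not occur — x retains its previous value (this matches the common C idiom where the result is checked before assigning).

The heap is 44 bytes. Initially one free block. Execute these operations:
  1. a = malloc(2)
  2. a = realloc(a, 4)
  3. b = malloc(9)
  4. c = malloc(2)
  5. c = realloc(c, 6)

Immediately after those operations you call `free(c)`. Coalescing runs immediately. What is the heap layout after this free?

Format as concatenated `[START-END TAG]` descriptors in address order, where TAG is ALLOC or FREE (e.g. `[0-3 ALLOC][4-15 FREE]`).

Answer: [0-3 ALLOC][4-12 ALLOC][13-43 FREE]

Derivation:
Op 1: a = malloc(2) -> a = 0; heap: [0-1 ALLOC][2-43 FREE]
Op 2: a = realloc(a, 4) -> a = 0; heap: [0-3 ALLOC][4-43 FREE]
Op 3: b = malloc(9) -> b = 4; heap: [0-3 ALLOC][4-12 ALLOC][13-43 FREE]
Op 4: c = malloc(2) -> c = 13; heap: [0-3 ALLOC][4-12 ALLOC][13-14 ALLOC][15-43 FREE]
Op 5: c = realloc(c, 6) -> c = 13; heap: [0-3 ALLOC][4-12 ALLOC][13-18 ALLOC][19-43 FREE]
free(c): c = 13 -> block [13-18 ALLOC]; mark free, coalesce with adjacent free neighbors -> [0-3 ALLOC][4-12 ALLOC][13-43 FREE]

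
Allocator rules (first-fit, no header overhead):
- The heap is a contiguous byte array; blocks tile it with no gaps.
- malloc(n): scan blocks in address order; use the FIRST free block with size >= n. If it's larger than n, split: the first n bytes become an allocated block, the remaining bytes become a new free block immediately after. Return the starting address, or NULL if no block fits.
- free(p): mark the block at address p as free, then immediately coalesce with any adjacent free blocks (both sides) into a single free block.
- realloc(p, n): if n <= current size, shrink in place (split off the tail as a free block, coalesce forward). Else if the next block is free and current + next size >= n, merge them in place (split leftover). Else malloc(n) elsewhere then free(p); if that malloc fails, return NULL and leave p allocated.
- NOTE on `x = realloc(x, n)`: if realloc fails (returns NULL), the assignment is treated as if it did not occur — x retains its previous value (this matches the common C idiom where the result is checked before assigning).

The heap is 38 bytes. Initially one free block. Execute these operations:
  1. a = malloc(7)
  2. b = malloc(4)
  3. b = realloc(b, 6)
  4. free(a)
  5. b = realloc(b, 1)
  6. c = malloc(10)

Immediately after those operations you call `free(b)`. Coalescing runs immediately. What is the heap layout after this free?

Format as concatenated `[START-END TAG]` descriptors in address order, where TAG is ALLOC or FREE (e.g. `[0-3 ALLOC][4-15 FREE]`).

Op 1: a = malloc(7) -> a = 0; heap: [0-6 ALLOC][7-37 FREE]
Op 2: b = malloc(4) -> b = 7; heap: [0-6 ALLOC][7-10 ALLOC][11-37 FREE]
Op 3: b = realloc(b, 6) -> b = 7; heap: [0-6 ALLOC][7-12 ALLOC][13-37 FREE]
Op 4: free(a) -> (freed a); heap: [0-6 FREE][7-12 ALLOC][13-37 FREE]
Op 5: b = realloc(b, 1) -> b = 7; heap: [0-6 FREE][7-7 ALLOC][8-37 FREE]
Op 6: c = malloc(10) -> c = 8; heap: [0-6 FREE][7-7 ALLOC][8-17 ALLOC][18-37 FREE]
free(b): b = 7 -> block [7-7 ALLOC]; mark free, coalesce with adjacent free neighbors -> [0-7 FREE][8-17 ALLOC][18-37 FREE]

Answer: [0-7 FREE][8-17 ALLOC][18-37 FREE]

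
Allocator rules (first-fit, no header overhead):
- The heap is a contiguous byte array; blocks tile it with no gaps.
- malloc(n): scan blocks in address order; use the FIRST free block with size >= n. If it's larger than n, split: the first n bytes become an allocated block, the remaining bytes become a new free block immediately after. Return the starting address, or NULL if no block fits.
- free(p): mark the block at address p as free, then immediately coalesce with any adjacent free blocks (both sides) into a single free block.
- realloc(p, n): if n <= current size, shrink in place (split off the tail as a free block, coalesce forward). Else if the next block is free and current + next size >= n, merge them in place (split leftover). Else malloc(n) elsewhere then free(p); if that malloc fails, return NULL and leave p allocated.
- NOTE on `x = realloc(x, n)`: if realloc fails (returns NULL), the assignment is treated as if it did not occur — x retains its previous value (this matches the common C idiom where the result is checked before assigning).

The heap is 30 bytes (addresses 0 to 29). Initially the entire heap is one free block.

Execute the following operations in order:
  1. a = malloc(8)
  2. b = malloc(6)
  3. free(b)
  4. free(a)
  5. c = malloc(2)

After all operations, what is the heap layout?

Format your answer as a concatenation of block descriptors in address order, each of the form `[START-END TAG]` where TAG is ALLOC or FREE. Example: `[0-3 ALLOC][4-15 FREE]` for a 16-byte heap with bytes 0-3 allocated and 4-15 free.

Answer: [0-1 ALLOC][2-29 FREE]

Derivation:
Op 1: a = malloc(8) -> a = 0; heap: [0-7 ALLOC][8-29 FREE]
Op 2: b = malloc(6) -> b = 8; heap: [0-7 ALLOC][8-13 ALLOC][14-29 FREE]
Op 3: free(b) -> (freed b); heap: [0-7 ALLOC][8-29 FREE]
Op 4: free(a) -> (freed a); heap: [0-29 FREE]
Op 5: c = malloc(2) -> c = 0; heap: [0-1 ALLOC][2-29 FREE]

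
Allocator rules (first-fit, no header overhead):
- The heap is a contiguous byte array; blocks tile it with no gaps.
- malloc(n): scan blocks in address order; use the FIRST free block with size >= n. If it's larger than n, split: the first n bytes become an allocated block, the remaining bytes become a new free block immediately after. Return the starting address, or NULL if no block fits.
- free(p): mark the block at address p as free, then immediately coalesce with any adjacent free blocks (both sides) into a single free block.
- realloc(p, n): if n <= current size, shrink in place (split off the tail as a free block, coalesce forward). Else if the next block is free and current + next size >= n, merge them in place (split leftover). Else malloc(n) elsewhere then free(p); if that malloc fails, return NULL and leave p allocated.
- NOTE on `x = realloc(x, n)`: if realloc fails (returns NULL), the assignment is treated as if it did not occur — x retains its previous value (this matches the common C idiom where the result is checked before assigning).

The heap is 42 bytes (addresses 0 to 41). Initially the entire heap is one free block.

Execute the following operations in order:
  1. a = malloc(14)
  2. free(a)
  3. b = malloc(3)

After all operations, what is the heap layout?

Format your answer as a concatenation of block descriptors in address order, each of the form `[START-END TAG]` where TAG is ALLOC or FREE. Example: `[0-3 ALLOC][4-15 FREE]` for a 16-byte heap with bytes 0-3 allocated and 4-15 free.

Op 1: a = malloc(14) -> a = 0; heap: [0-13 ALLOC][14-41 FREE]
Op 2: free(a) -> (freed a); heap: [0-41 FREE]
Op 3: b = malloc(3) -> b = 0; heap: [0-2 ALLOC][3-41 FREE]

Answer: [0-2 ALLOC][3-41 FREE]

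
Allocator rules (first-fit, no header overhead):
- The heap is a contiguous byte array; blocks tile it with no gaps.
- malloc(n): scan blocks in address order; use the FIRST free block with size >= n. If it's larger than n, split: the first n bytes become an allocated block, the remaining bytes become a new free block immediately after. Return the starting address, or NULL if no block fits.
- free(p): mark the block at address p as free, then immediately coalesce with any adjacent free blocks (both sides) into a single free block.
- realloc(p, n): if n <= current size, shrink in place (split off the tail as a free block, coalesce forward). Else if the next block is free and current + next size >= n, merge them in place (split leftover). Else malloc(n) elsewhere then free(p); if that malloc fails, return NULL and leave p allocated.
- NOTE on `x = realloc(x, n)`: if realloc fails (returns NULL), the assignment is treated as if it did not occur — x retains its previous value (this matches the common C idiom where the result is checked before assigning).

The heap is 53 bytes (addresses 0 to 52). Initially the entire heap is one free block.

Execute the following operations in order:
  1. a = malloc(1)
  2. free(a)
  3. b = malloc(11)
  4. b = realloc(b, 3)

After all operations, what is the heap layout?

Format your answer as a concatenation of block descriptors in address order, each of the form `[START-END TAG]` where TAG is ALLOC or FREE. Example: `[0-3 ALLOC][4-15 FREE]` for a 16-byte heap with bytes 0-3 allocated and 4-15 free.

Op 1: a = malloc(1) -> a = 0; heap: [0-0 ALLOC][1-52 FREE]
Op 2: free(a) -> (freed a); heap: [0-52 FREE]
Op 3: b = malloc(11) -> b = 0; heap: [0-10 ALLOC][11-52 FREE]
Op 4: b = realloc(b, 3) -> b = 0; heap: [0-2 ALLOC][3-52 FREE]

Answer: [0-2 ALLOC][3-52 FREE]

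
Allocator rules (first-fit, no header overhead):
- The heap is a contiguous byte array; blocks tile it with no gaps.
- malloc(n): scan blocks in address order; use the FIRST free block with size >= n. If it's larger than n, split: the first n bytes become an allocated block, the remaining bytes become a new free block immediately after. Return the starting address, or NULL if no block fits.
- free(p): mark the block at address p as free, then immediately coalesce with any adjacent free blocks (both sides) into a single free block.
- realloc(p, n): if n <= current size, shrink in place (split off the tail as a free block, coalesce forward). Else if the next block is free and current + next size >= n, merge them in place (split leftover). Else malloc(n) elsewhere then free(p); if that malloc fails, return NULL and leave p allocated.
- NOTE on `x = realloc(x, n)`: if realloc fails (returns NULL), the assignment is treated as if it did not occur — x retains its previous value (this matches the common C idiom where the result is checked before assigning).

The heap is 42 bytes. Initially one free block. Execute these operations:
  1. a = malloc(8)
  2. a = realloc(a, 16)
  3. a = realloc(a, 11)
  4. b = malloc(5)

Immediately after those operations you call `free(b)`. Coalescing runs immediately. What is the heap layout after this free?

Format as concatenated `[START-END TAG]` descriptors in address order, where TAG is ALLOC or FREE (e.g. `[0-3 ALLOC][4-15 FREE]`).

Answer: [0-10 ALLOC][11-41 FREE]

Derivation:
Op 1: a = malloc(8) -> a = 0; heap: [0-7 ALLOC][8-41 FREE]
Op 2: a = realloc(a, 16) -> a = 0; heap: [0-15 ALLOC][16-41 FREE]
Op 3: a = realloc(a, 11) -> a = 0; heap: [0-10 ALLOC][11-41 FREE]
Op 4: b = malloc(5) -> b = 11; heap: [0-10 ALLOC][11-15 ALLOC][16-41 FREE]
free(b): b = 11 -> block [11-15 ALLOC]; mark free, coalesce with adjacent free neighbors -> [0-10 ALLOC][11-41 FREE]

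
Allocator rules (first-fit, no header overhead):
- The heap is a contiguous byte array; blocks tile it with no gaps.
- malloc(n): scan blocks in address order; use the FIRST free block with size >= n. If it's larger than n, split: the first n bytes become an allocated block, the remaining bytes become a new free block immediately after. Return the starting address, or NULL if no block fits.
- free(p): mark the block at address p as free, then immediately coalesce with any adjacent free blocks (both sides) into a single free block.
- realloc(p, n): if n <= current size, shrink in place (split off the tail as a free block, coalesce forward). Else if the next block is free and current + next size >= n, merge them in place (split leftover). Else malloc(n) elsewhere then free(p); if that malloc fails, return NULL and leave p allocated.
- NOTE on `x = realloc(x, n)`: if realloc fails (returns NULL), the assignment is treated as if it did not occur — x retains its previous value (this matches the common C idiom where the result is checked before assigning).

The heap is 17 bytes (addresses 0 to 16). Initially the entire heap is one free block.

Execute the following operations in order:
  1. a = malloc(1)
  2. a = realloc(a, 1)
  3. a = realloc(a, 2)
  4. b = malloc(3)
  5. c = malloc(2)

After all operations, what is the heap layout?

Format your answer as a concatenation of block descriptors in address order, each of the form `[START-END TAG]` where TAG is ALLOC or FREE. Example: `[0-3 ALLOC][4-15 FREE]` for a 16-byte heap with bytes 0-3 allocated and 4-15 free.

Answer: [0-1 ALLOC][2-4 ALLOC][5-6 ALLOC][7-16 FREE]

Derivation:
Op 1: a = malloc(1) -> a = 0; heap: [0-0 ALLOC][1-16 FREE]
Op 2: a = realloc(a, 1) -> a = 0; heap: [0-0 ALLOC][1-16 FREE]
Op 3: a = realloc(a, 2) -> a = 0; heap: [0-1 ALLOC][2-16 FREE]
Op 4: b = malloc(3) -> b = 2; heap: [0-1 ALLOC][2-4 ALLOC][5-16 FREE]
Op 5: c = malloc(2) -> c = 5; heap: [0-1 ALLOC][2-4 ALLOC][5-6 ALLOC][7-16 FREE]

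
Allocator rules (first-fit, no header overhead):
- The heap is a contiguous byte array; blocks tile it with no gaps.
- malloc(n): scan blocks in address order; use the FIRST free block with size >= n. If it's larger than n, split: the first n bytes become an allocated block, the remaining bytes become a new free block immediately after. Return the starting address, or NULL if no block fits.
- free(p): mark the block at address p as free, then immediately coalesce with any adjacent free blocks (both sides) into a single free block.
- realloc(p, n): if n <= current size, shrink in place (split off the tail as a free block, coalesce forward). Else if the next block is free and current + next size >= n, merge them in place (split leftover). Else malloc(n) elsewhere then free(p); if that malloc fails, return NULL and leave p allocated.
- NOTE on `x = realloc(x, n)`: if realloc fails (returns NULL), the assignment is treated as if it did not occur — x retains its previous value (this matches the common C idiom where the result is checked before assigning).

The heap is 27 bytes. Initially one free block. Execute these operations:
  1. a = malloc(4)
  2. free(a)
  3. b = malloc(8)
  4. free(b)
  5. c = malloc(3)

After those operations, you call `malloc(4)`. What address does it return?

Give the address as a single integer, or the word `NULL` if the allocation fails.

Answer: 3

Derivation:
Op 1: a = malloc(4) -> a = 0; heap: [0-3 ALLOC][4-26 FREE]
Op 2: free(a) -> (freed a); heap: [0-26 FREE]
Op 3: b = malloc(8) -> b = 0; heap: [0-7 ALLOC][8-26 FREE]
Op 4: free(b) -> (freed b); heap: [0-26 FREE]
Op 5: c = malloc(3) -> c = 0; heap: [0-2 ALLOC][3-26 FREE]
malloc(4): first-fit scan over [0-2 ALLOC][3-26 FREE] -> 3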